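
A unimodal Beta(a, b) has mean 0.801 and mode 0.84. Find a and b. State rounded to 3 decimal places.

With s = a+b: μ = a/s and mode = (a−1)/(s−2). Eliminating a = μs,
μs − 1 = m(s−2) ⇒ s(μ−m) = 1−2m ⇒ s = -0.68/-0.039 = 17.4359.
So a = μs = 13.966, b = (1−μ)s = 3.470.

a = 13.966, b = 3.470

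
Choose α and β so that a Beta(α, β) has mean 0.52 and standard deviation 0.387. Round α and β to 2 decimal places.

α = 0.35, β = 0.32

Variance = 0.387² = 0.149769. The moment-matching identity α+β = μ(1−μ)/Var − 1 gives
α+β = 0.2496/0.149769 − 1 = 0.6666, so α = μ·0.6666 = 0.35 and β = (1−μ)·0.6666 = 0.32.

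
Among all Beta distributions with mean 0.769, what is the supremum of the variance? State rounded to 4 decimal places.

0.1776

Var = μ(1−μ)/(α+β+1), which approaches μ(1−μ) as α+β → 0.
So the supremum is μ(1−μ) = 0.769×0.231 = 0.1776.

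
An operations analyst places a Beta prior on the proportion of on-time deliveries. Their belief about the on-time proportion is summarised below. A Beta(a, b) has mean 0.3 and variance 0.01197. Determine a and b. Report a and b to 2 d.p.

By moment matching, a+b = μ(1−μ)/σ² − 1 = (0.3·0.7)/0.01197 − 1 = 17.5439 − 1 = 16.5439.
Since a/(a+b) = μ, a = 0.3·16.5439 = 4.96 and b = 0.7·16.5439 = 11.58.

a = 4.96, b = 11.58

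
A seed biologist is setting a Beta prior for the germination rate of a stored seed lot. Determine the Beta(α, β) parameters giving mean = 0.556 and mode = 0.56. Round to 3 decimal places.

Let s = α+β. Mean gives α = μs = 0.556s; mode gives (α−1)/(s−2) = 0.56.
Substituting: 0.556s − 1 = 0.56(s−2) = 0.56s − 1.12, so -0.004s = -0.12 and s = 30.0000.
Then α = 0.556×30.0000 = 16.680 and β = s−α = 13.320.

α = 16.680, β = 13.320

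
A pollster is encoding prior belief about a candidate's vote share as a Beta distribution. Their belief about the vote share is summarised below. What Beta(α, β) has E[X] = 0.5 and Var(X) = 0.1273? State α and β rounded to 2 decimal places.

α = 0.48, β = 0.48

Write ν = α+β; then α = μν and Var = μ(1−μ)/(ν+1).
ν = μ(1−μ)/Var − 1 = 0.25/0.1273 − 1 = 0.9639.
α = 0.5·0.9639 = 0.48, β = 0.5·0.9639 = 0.48.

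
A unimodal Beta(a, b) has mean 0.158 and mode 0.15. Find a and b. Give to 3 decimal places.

a = 13.825, b = 73.675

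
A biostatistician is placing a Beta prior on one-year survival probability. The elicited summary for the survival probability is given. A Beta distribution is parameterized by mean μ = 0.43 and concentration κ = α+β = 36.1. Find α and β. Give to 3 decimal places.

α = 15.523, β = 20.577

Split κ in proportion μ : (1−μ): α = 0.43·36.1 = 15.523, β = 36.1 − 15.523 = 20.577.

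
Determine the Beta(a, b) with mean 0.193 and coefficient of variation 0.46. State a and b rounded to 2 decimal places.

Var = (CV·μ)² = (0.46×0.193)² = 0.007882.
a+b = μ(1−μ)/Var − 1 = 0.155751/0.007882 − 1 = 18.7606.
Thus a = 0.193·18.7606 = 3.62 and b = 0.807·18.7606 = 15.14.

a = 3.62, b = 15.14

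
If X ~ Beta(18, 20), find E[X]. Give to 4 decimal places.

The Beta mean is α/(α+β) = 18/(18+20) = 0.4737.

0.4737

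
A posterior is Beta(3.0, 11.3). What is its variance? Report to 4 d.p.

0.0108

Var = αβ/[(α+β)²(α+β+1)] = (3.0×11.3)/(14.3²×15.3) = 33.90/3128.697 = 0.0108.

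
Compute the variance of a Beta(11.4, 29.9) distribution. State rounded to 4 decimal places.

α+β = 41.3 and αβ = 340.86, so Var = αβ/[(α+β)²(α+β+1)] = 340.86/72150.687 = 0.0047.

0.0047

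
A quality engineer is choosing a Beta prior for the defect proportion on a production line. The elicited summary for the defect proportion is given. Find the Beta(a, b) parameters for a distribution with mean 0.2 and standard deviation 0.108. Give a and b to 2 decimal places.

Variance = 0.108² = 0.011664. The moment-matching identity a+b = μ(1−μ)/Var − 1 gives
a+b = 0.16/0.011664 − 1 = 12.7174, so a = μ·12.7174 = 2.54 and b = (1−μ)·12.7174 = 10.17.

a = 2.54, b = 10.17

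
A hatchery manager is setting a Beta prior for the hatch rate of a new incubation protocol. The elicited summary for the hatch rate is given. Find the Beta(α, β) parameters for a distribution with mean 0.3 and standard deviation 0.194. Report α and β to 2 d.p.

α = 1.37, β = 3.21

Variance = 0.194² = 0.037636. The moment-matching identity α+β = μ(1−μ)/Var − 1 gives
α+β = 0.21/0.037636 − 1 = 4.5798, so α = μ·4.5798 = 1.37 and β = (1−μ)·4.5798 = 3.21.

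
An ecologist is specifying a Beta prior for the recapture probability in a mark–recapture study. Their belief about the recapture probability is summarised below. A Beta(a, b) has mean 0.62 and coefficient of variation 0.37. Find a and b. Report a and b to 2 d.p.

a = 2.16, b = 1.32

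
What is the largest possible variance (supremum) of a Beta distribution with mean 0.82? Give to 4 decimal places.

0.1476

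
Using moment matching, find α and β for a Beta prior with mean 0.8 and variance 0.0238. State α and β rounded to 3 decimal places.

α = 4.578, β = 1.145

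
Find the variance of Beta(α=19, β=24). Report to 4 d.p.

Var = αβ/[(α+β)²(α+β+1)] = (19×24)/(43²×44) = 456/81356 = 0.0056.

0.0056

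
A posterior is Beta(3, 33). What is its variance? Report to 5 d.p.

Var = αβ/[(α+β)²(α+β+1)] = (3×33)/(36²×37) = 99/47952 = 0.00206.

0.00206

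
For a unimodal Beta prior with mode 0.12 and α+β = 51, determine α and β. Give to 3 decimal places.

For α,β>1 the mode is (α−1)/(α+β−2), so α = mode·(κ−2)+1 = 0.12×49+1 = 6.880.
And β = (1−mode)·(κ−2)+1 = 0.88×49+1 = 44.120.

α = 6.880, β = 44.120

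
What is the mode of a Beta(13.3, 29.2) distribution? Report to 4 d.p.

0.3037

With α,β > 1, mode = (α−1)/(α+β−2) = 12.3/40.5 = 0.3037.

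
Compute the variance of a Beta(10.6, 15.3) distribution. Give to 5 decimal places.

0.00899

μ = 10.6/25.9 = 0.409266; Var = μ(1−μ)/(α+β+1) = 0.2417674/26.9 = 0.00899.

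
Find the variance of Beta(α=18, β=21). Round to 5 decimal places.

0.00621

α+β = 39 and αβ = 378, so Var = αβ/[(α+β)²(α+β+1)] = 378/60840 = 0.00621.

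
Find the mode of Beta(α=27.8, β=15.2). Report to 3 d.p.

0.654

The density x^(α−1)(1−x)^(β−1) is maximised at (α−1)/(α+β−2) = 26.8/41.0 = 0.654.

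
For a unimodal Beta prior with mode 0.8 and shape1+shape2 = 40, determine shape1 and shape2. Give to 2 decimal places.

For shape1,shape2>1 the mode is (shape1−1)/(shape1+shape2−2), so shape1 = mode·(κ−2)+1 = 0.8×38+1 = 31.40.
And shape2 = (1−mode)·(κ−2)+1 = 0.2×38+1 = 8.60.

shape1 = 31.40, shape2 = 8.60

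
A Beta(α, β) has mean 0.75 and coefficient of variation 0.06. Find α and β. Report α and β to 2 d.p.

α = 68.69, β = 22.90

σ = CV·μ = 0.06×0.75 = 0.04500, so σ² = 0.002025.
s+1 = μ(1−μ)/σ² = 0.1875/0.002025 = 92.5926, so s = α+β = 91.5926.
α = μs = 68.69, β = (1−μ)s = 22.90.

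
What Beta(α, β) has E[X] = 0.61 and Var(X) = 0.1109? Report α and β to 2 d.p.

α = 0.70, β = 0.45

By moment matching, α+β = μ(1−μ)/σ² − 1 = (0.61·0.39)/0.1109 − 1 = 2.1452 − 1 = 1.1452.
Since α/(α+β) = μ, α = 0.61·1.1452 = 0.70 and β = 0.39·1.1452 = 0.45.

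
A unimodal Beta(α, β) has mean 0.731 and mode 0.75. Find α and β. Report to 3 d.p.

α = 19.237, β = 7.079

With s = α+β: μ = α/s and mode = (α−1)/(s−2). Eliminating α = μs,
μs − 1 = m(s−2) ⇒ s(μ−m) = 1−2m ⇒ s = -0.50/-0.019 = 26.3158.
So α = μs = 19.237, β = (1−μ)s = 7.079.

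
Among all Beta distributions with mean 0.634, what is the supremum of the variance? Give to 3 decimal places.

0.232

Var = μ(1−μ)/(α+β+1), which approaches μ(1−μ) as α+β → 0.
So the supremum is μ(1−μ) = 0.634×0.366 = 0.232.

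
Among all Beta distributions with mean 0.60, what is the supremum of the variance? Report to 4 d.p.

0.2400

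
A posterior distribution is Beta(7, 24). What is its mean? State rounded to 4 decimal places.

0.2258

E[X] = α/(α+β) = 7/31 = 0.2258.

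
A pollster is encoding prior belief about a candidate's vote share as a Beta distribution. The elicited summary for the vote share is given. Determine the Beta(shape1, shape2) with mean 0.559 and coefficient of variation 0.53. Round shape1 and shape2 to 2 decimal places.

shape1 = 1.01, shape2 = 0.80

σ = CV·μ = 0.53×0.559 = 0.29627, so σ² = 0.087776.
s+1 = μ(1−μ)/σ² = 0.246519/0.087776 = 2.8085, so s = shape1+shape2 = 1.8085.
shape1 = μs = 1.01, shape2 = (1−μ)s = 0.80.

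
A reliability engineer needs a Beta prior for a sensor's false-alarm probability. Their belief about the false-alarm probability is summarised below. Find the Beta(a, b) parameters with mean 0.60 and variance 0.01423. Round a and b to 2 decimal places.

a = 9.52, b = 6.35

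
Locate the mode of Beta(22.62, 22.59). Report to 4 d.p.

0.5003

The density x^(α−1)(1−x)^(β−1) is maximised at (α−1)/(α+β−2) = 21.62/43.21 = 0.5003.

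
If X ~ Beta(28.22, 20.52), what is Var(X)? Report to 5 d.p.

0.00490

Var = αβ/[(α+β)²(α+β+1)] = (28.22×20.52)/(48.74²×49.74) = 579.0744/118161.727224 = 0.00490.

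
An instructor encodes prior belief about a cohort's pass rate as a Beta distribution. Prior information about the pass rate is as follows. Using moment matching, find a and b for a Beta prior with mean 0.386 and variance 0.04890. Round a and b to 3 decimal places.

a = 1.485, b = 2.362

Write ν = a+b; then a = μν and Var = μ(1−μ)/(ν+1).
ν = μ(1−μ)/Var − 1 = 0.237004/0.04890 − 1 = 3.8467.
a = 0.386·3.8467 = 1.485, b = 0.614·3.8467 = 2.362.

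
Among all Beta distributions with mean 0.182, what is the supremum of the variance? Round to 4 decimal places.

0.1489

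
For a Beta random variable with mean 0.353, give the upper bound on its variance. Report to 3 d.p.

0.228

For fixed mean μ the Beta variance is μ(1−μ)/(α+β+1), increasing as α+β decreases.
Its least upper bound (not attained) is μ(1−μ) = 0.353·0.647 = 0.228.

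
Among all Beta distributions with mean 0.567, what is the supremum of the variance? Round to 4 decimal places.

0.2455

Var = μ(1−μ)/(α+β+1), which approaches μ(1−μ) as α+β → 0.
So the supremum is μ(1−μ) = 0.567×0.433 = 0.2455.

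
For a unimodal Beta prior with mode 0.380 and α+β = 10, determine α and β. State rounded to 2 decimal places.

α = 4.04, β = 5.96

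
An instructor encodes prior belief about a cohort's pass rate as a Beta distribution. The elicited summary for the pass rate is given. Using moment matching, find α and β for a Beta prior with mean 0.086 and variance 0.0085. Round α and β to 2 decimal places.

By moment matching, α+β = μ(1−μ)/σ² − 1 = (0.086·0.914)/0.0085 − 1 = 9.2475 − 1 = 8.2475.
Since α/(α+β) = μ, α = 0.086·8.2475 = 0.71 and β = 0.914·8.2475 = 7.54.

α = 0.71, β = 7.54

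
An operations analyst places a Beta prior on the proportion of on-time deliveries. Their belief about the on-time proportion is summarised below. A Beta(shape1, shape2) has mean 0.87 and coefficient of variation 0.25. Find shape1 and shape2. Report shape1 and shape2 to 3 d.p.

shape1 = 1.210, shape2 = 0.181

Var = (CV·μ)² = (0.25×0.87)² = 0.047306.
shape1+shape2 = μ(1−μ)/Var − 1 = 0.1131/0.047306 − 1 = 1.3908.
Thus shape1 = 0.87·1.3908 = 1.210 and shape2 = 0.13·1.3908 = 0.181.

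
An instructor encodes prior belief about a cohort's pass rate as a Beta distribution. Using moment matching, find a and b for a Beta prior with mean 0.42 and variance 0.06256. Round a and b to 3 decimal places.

a = 1.215, b = 1.678

Let s = a+b. The Beta variance is μ(1−μ)/(s+1).
So s+1 = μ(1−μ)/σ² = (0.42×0.58)/0.06256 = 0.2436/0.06256 = 3.8939, giving s = 2.8939.
Then a = μs = 0.42×2.8939 = 1.215 and b = (1−μ)s = 0.58×2.8939 = 1.678.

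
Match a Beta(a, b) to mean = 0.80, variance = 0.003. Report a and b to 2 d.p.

a = 41.87, b = 10.47

By moment matching, a+b = μ(1−μ)/σ² − 1 = (0.80·0.20)/0.003 − 1 = 53.3333 − 1 = 52.3333.
Since a/(a+b) = μ, a = 0.80·52.3333 = 41.87 and b = 0.20·52.3333 = 10.47.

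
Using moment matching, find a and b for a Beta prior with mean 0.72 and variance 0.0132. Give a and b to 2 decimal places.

By moment matching, a+b = μ(1−μ)/σ² − 1 = (0.72·0.28)/0.0132 − 1 = 15.2727 − 1 = 14.2727.
Since a/(a+b) = μ, a = 0.72·14.2727 = 10.28 and b = 0.28·14.2727 = 4.00.

a = 10.28, b = 4.00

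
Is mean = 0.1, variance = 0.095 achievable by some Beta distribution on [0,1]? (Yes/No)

No

For any Beta, Var(X) < E[X]·(1−E[X]).
Here μ(1−μ) = 0.1×0.9 = 0.09, and 0.095 ≥ 0.09.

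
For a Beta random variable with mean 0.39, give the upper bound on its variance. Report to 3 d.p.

0.238

For fixed mean μ the Beta variance is μ(1−μ)/(α+β+1), increasing as α+β decreases.
Its least upper bound (not attained) is μ(1−μ) = 0.39·0.61 = 0.238.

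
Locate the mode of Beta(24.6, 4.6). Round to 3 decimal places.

0.868

The density x^(α−1)(1−x)^(β−1) is maximised at (α−1)/(α+β−2) = 23.6/27.2 = 0.868.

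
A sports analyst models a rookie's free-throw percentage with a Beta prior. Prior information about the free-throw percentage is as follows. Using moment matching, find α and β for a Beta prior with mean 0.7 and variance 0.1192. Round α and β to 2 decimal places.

α = 0.53, β = 0.23

Let s = α+β. The Beta variance is μ(1−μ)/(s+1).
So s+1 = μ(1−μ)/σ² = (0.7×0.3)/0.1192 = 0.21/0.1192 = 1.7617, giving s = 0.7617.
Then α = μs = 0.7×0.7617 = 0.53 and β = (1−μ)s = 0.3×0.7617 = 0.23.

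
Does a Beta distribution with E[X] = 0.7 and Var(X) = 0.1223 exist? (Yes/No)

The Beta variance bound is σ² < μ(1−μ).
Here μ(1−μ) = 0.7×0.3 = 0.21, and 0.1223 < 0.21.

Yes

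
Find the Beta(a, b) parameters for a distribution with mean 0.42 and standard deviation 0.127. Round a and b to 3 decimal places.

a = 5.923, b = 8.180

First σ² = 0.016129. Setting a = μn, b = (1−μ)n with n = a+b,
μ(1−μ)/(n+1) = 0.016129 ⇒ n+1 = 0.2436/0.016129 = 15.1032 ⇒ n = 14.1032.
Hence a = 0.42×14.1032 = 5.923, b = 0.58×14.1032 = 8.180.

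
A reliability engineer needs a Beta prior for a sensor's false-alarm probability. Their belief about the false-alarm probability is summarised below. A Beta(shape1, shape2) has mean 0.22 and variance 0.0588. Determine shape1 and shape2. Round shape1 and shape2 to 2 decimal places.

Write ν = shape1+shape2; then shape1 = μν and Var = μ(1−μ)/(ν+1).
ν = μ(1−μ)/Var − 1 = 0.1716/0.0588 − 1 = 1.9184.
shape1 = 0.22·1.9184 = 0.42, shape2 = 0.78·1.9184 = 1.50.

shape1 = 0.42, shape2 = 1.50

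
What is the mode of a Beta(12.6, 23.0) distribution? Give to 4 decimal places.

0.3452

With α,β > 1, mode = (α−1)/(α+β−2) = 11.6/33.6 = 0.3452.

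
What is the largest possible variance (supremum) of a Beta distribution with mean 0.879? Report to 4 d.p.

Var = μ(1−μ)/(α+β+1), which approaches μ(1−μ) as α+β → 0.
So the supremum is μ(1−μ) = 0.879×0.121 = 0.1064.

0.1064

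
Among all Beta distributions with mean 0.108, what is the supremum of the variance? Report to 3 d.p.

Var = μ(1−μ)/(α+β+1), which approaches μ(1−μ) as α+β → 0.
So the supremum is μ(1−μ) = 0.108×0.892 = 0.096.

0.096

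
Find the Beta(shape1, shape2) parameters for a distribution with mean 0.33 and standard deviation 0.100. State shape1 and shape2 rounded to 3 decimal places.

First σ² = 0.010000. Setting shape1 = μn, shape2 = (1−μ)n with n = shape1+shape2,
μ(1−μ)/(n+1) = 0.010000 ⇒ n+1 = 0.2211/0.010000 = 22.1100 ⇒ n = 21.1100.
Hence shape1 = 0.33×21.1100 = 6.966, shape2 = 0.67×21.1100 = 14.144.

shape1 = 6.966, shape2 = 14.144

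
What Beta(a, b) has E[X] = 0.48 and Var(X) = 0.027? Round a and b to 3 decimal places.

By moment matching, a+b = μ(1−μ)/σ² − 1 = (0.48·0.52)/0.027 − 1 = 9.2444 − 1 = 8.2444.
Since a/(a+b) = μ, a = 0.48·8.2444 = 3.957 and b = 0.52·8.2444 = 4.287.

a = 3.957, b = 4.287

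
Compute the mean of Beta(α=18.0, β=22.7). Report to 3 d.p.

0.442

The Beta mean is α/(α+β) = 18.0/(18.0+22.7) = 0.442.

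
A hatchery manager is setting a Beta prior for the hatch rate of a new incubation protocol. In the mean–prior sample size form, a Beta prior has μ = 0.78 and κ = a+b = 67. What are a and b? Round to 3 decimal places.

Split κ in proportion μ : (1−μ): a = 0.78·67 = 52.260, b = 67 − 52.260 = 14.740.

a = 52.260, b = 14.740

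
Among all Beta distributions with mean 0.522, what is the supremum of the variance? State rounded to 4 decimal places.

Var = μ(1−μ)/(α+β+1), which approaches μ(1−μ) as α+β → 0.
So the supremum is μ(1−μ) = 0.522×0.478 = 0.2495.

0.2495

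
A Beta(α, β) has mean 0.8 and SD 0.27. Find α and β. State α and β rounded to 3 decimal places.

Variance = 0.27² = 0.0729. The moment-matching identity α+β = μ(1−μ)/Var − 1 gives
α+β = 0.16/0.0729 − 1 = 1.1948, so α = μ·1.1948 = 0.956 and β = (1−μ)·1.1948 = 0.239.

α = 0.956, β = 0.239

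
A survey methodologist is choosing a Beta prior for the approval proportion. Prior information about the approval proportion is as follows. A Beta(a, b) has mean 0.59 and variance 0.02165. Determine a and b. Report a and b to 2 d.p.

By moment matching, a+b = μ(1−μ)/σ² − 1 = (0.59·0.41)/0.02165 − 1 = 11.1732 − 1 = 10.1732.
Since a/(a+b) = μ, a = 0.59·10.1732 = 6.00 and b = 0.41·10.1732 = 4.17.

a = 6.00, b = 4.17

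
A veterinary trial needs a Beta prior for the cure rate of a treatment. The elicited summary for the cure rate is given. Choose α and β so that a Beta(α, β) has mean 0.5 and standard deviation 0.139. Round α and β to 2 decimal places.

σ² = 0.139² = 0.019321.
With s = α+β, Var = μ(1−μ)/(s+1), so s+1 = (0.5×0.5)/0.019321 = 12.9393 and s = 11.9393.
α = μs = 5.97, β = (1−μ)s = 5.97.

α = 5.97, β = 5.97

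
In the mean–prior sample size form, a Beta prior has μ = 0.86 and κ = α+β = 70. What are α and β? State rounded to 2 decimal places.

α = 60.20, β = 9.80

α = μκ = 0.86×70 = 60.20 and β = (1−μ)κ = 0.14×70 = 9.80.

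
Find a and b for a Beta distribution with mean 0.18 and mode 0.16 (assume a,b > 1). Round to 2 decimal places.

Let s = a+b. Mean gives a = μs = 0.18s; mode gives (a−1)/(s−2) = 0.16.
Substituting: 0.18s − 1 = 0.16(s−2) = 0.16s − 0.32, so 0.02s = 0.68 and s = 34.0000.
Then a = 0.18×34.0000 = 6.12 and b = s−a = 27.88.

a = 6.12, b = 27.88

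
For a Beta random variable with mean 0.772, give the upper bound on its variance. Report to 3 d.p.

For fixed mean μ the Beta variance is μ(1−μ)/(α+β+1), increasing as α+β decreases.
Its least upper bound (not attained) is μ(1−μ) = 0.772·0.228 = 0.176.

0.176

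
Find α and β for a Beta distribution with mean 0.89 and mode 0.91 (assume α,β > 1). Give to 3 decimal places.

With s = α+β: μ = α/s and mode = (α−1)/(s−2). Eliminating α = μs,
μs − 1 = m(s−2) ⇒ s(μ−m) = 1−2m ⇒ s = -0.82/-0.02 = 41.0000.
So α = μs = 36.490, β = (1−μ)s = 4.510.

α = 36.490, β = 4.510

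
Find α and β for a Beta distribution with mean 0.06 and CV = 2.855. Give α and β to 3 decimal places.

α = 0.055, β = 0.867

Var = (CV·μ)² = (2.855×0.06)² = 0.029344.
α+β = μ(1−μ)/Var − 1 = 0.0564/0.029344 − 1 = 0.9220.
Thus α = 0.06·0.9220 = 0.055 and β = 0.94·0.9220 = 0.867.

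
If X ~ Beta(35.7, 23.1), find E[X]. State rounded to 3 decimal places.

0.607

The Beta mean is α/(α+β) = 35.7/(35.7+23.1) = 0.607.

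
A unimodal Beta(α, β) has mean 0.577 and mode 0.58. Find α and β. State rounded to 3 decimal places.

α = 30.773, β = 22.560

Let s = α+β. Mean gives α = μs = 0.577s; mode gives (α−1)/(s−2) = 0.58.
Substituting: 0.577s − 1 = 0.58(s−2) = 0.58s − 1.16, so -0.003s = -0.16 and s = 53.3333.
Then α = 0.577×53.3333 = 30.773 and β = s−α = 22.560.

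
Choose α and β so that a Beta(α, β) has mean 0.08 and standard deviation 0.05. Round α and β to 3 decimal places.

σ² = 0.05² = 0.0025.
With s = α+β, Var = μ(1−μ)/(s+1), so s+1 = (0.08×0.92)/0.0025 = 29.4400 and s = 28.4400.
α = μs = 2.275, β = (1−μ)s = 26.165.

α = 2.275, β = 26.165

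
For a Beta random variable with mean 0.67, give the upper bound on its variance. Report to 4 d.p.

0.2211

For fixed mean μ the Beta variance is μ(1−μ)/(α+β+1), increasing as α+β decreases.
Its least upper bound (not attained) is μ(1−μ) = 0.67·0.33 = 0.2211.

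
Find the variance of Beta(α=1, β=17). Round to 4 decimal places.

Var = αβ/[(α+β)²(α+β+1)] = (1×17)/(18²×19) = 17/6156 = 0.0028.

0.0028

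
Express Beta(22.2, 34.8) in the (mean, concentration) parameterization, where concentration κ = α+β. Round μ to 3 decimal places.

μ = 0.389, κ = 57.0

κ = α+β = 22.2+34.8 = 57.0; μ = α/κ = 22.2/57.0 = 0.389.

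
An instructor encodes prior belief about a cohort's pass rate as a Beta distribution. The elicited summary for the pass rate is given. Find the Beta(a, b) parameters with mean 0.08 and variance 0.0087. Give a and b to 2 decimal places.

a = 0.60, b = 6.86

By moment matching, a+b = μ(1−μ)/σ² − 1 = (0.08·0.92)/0.0087 − 1 = 8.4598 − 1 = 7.4598.
Since a/(a+b) = μ, a = 0.08·7.4598 = 0.60 and b = 0.92·7.4598 = 6.86.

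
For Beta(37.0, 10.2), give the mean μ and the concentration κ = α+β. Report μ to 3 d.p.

μ = 0.784, κ = 47.2

κ = α+β = 37.0+10.2 = 47.2; μ = α/κ = 37.0/47.2 = 0.784.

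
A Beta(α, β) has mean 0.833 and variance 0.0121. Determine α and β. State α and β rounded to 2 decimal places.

α = 8.74, β = 1.75

By moment matching, α+β = μ(1−μ)/σ² − 1 = (0.833·0.167)/0.0121 − 1 = 11.4968 − 1 = 10.4968.
Since α/(α+β) = μ, α = 0.833·10.4968 = 8.74 and β = 0.167·10.4968 = 1.75.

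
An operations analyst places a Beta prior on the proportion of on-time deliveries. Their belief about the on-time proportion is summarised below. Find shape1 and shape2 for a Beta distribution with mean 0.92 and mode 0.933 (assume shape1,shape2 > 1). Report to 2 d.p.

With s = shape1+shape2: μ = shape1/s and mode = (shape1−1)/(s−2). Eliminating shape1 = μs,
μs − 1 = m(s−2) ⇒ s(μ−m) = 1−2m ⇒ s = -0.866/-0.013 = 66.6154.
So shape1 = μs = 61.29, shape2 = (1−μ)s = 5.33.

shape1 = 61.29, shape2 = 5.33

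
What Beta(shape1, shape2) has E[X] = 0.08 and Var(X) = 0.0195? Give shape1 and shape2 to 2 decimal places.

shape1 = 0.22, shape2 = 2.55

Write ν = shape1+shape2; then shape1 = μν and Var = μ(1−μ)/(ν+1).
ν = μ(1−μ)/Var − 1 = 0.0736/0.0195 − 1 = 2.7744.
shape1 = 0.08·2.7744 = 0.22, shape2 = 0.92·2.7744 = 2.55.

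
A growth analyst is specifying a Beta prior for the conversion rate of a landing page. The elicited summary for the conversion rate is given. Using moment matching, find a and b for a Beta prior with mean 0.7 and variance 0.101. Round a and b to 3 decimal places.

Write ν = a+b; then a = μν and Var = μ(1−μ)/(ν+1).
ν = μ(1−μ)/Var − 1 = 0.21/0.101 − 1 = 1.0792.
a = 0.7·1.0792 = 0.755, b = 0.3·1.0792 = 0.324.

a = 0.755, b = 0.324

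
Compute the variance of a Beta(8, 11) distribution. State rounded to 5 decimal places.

0.01219

μ = 8/19 = 0.421053; Var = μ(1−μ)/(α+β+1) = 0.2437673/20 = 0.01219.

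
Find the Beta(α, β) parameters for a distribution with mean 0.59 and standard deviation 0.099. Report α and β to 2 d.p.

Variance = 0.099² = 0.009801. The moment-matching identity α+β = μ(1−μ)/Var − 1 gives
α+β = 0.2419/0.009801 − 1 = 23.6812, so α = μ·23.6812 = 13.97 and β = (1−μ)·23.6812 = 9.71.

α = 13.97, β = 9.71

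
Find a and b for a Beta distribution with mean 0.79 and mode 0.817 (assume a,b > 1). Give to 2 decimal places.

With s = a+b: μ = a/s and mode = (a−1)/(s−2). Eliminating a = μs,
μs − 1 = m(s−2) ⇒ s(μ−m) = 1−2m ⇒ s = -0.634/-0.027 = 23.4815.
So a = μs = 18.55, b = (1−μ)s = 4.93.

a = 18.55, b = 4.93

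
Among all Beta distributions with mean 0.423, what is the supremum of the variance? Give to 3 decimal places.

0.244

For fixed mean μ the Beta variance is μ(1−μ)/(α+β+1), increasing as α+β decreases.
Its least upper bound (not attained) is μ(1−μ) = 0.423·0.577 = 0.244.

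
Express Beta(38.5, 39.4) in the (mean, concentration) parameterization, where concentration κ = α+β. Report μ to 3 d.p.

κ = α+β = 38.5+39.4 = 77.9; μ = α/κ = 38.5/77.9 = 0.494.

μ = 0.494, κ = 77.9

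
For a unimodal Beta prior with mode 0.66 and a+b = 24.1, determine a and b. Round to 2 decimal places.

Since the density peak of Beta(a,b) is at (a−1)/(a+b−2),
a = 1 + 0.66(24.1−2) = 15.59 and b = 24.1 − 15.59 = 8.51.

a = 15.59, b = 8.51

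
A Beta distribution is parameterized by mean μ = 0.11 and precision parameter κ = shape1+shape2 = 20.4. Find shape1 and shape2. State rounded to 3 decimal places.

shape1 = 2.244, shape2 = 18.156

Split κ in proportion μ : (1−μ): shape1 = 0.11·20.4 = 2.244, shape2 = 20.4 − 2.244 = 18.156.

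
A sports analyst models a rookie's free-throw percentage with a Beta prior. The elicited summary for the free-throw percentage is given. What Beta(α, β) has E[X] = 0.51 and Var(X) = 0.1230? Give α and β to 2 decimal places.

Let s = α+β. The Beta variance is μ(1−μ)/(s+1).
So s+1 = μ(1−μ)/σ² = (0.51×0.49)/0.1230 = 0.2499/0.1230 = 2.0317, giving s = 1.0317.
Then α = μs = 0.51×1.0317 = 0.53 and β = (1−μ)s = 0.49×1.0317 = 0.51.

α = 0.53, β = 0.51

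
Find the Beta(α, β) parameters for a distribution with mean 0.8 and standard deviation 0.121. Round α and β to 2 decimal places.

σ² = 0.121² = 0.014641.
With s = α+β, Var = μ(1−μ)/(s+1), so s+1 = (0.8×0.2)/0.014641 = 10.9282 and s = 9.9282.
α = μs = 7.94, β = (1−μ)s = 1.99.

α = 7.94, β = 1.99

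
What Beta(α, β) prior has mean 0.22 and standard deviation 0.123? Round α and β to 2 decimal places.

α = 2.28, β = 8.07

σ² = 0.123² = 0.015129.
With s = α+β, Var = μ(1−μ)/(s+1), so s+1 = (0.22×0.78)/0.015129 = 11.3425 and s = 10.3425.
α = μs = 2.28, β = (1−μ)s = 8.07.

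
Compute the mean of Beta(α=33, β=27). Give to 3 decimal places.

E[X] = α/(α+β) = 33/60 = 0.550.

0.550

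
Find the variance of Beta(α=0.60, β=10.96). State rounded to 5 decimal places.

α+β = 11.56 and αβ = 6.5760, so Var = αβ/[(α+β)²(α+β+1)] = 6.5760/1678.438016 = 0.00392.

0.00392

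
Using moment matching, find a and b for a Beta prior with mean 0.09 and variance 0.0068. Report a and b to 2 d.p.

a = 0.99, b = 10.05

Let s = a+b. The Beta variance is μ(1−μ)/(s+1).
So s+1 = μ(1−μ)/σ² = (0.09×0.91)/0.0068 = 0.0819/0.0068 = 12.0441, giving s = 11.0441.
Then a = μs = 0.09×11.0441 = 0.99 and b = (1−μ)s = 0.91×11.0441 = 10.05.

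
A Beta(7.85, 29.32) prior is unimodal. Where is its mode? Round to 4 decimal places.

The density x^(α−1)(1−x)^(β−1) is maximised at (α−1)/(α+β−2) = 6.85/35.17 = 0.1948.

0.1948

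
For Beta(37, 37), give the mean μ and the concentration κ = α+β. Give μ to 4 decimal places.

μ = 0.5000, κ = 74

κ = α+β = 37+37 = 74; μ = α/κ = 37/74 = 0.5000.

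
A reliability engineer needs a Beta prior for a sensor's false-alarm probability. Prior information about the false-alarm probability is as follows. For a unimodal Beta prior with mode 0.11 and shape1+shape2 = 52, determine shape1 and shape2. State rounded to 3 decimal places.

shape1 = 6.500, shape2 = 45.500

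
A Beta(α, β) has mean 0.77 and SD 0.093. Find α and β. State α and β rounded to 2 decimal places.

α = 15.00, β = 4.48

Variance = 0.093² = 0.008649. The moment-matching identity α+β = μ(1−μ)/Var − 1 gives
α+β = 0.1771/0.008649 − 1 = 19.4764, so α = μ·19.4764 = 15.00 and β = (1−μ)·19.4764 = 4.48.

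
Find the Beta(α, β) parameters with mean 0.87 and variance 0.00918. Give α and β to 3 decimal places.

α = 9.849, β = 1.472

Write ν = α+β; then α = μν and Var = μ(1−μ)/(ν+1).
ν = μ(1−μ)/Var − 1 = 0.1131/0.00918 − 1 = 11.3203.
α = 0.87·11.3203 = 9.849, β = 0.13·11.3203 = 1.472.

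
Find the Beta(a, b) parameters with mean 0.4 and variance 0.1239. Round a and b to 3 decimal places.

Let s = a+b. The Beta variance is μ(1−μ)/(s+1).
So s+1 = μ(1−μ)/σ² = (0.4×0.6)/0.1239 = 0.24/0.1239 = 1.9370, giving s = 0.9370.
Then a = μs = 0.4×0.9370 = 0.375 and b = (1−μ)s = 0.6×0.9370 = 0.562.

a = 0.375, b = 0.562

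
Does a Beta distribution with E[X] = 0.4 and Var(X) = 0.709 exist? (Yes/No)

No

The Beta variance bound is σ² < μ(1−μ).
Here μ(1−μ) = 0.4×0.6 = 0.24, and 0.709 ≥ 0.24.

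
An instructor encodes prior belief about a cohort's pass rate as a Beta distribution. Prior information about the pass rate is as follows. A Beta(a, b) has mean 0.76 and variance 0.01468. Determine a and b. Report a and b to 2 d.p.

a = 8.68, b = 2.74

Write ν = a+b; then a = μν and Var = μ(1−μ)/(ν+1).
ν = μ(1−μ)/Var − 1 = 0.1824/0.01468 − 1 = 11.4251.
a = 0.76·11.4251 = 8.68, b = 0.24·11.4251 = 2.74.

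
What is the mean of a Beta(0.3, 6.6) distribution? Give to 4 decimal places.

0.0435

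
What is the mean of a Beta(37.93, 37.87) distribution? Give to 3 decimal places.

0.500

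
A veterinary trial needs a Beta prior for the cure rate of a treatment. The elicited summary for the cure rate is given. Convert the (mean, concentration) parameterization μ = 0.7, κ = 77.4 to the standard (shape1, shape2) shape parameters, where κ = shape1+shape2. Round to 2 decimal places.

shape1 = 54.18, shape2 = 23.22

shape1 = μκ = 0.7×77.4 = 54.18 and shape2 = (1−μ)κ = 0.3×77.4 = 23.22.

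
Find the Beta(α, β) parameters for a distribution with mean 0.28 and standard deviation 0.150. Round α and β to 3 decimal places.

σ² = 0.150² = 0.022500.
With s = α+β, Var = μ(1−μ)/(s+1), so s+1 = (0.28×0.72)/0.022500 = 8.9600 and s = 7.9600.
α = μs = 2.229, β = (1−μ)s = 5.731.

α = 2.229, β = 5.731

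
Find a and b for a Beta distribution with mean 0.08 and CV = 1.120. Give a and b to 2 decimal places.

a = 0.65, b = 7.51

σ = CV·μ = 1.120×0.08 = 0.08960, so σ² = 0.008028.
s+1 = μ(1−μ)/σ² = 0.0736/0.008028 = 9.1677, so s = a+b = 8.1677.
a = μs = 0.65, b = (1−μ)s = 7.51.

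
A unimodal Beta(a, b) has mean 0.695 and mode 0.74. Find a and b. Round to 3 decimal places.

With s = a+b: μ = a/s and mode = (a−1)/(s−2). Eliminating a = μs,
μs − 1 = m(s−2) ⇒ s(μ−m) = 1−2m ⇒ s = -0.48/-0.045 = 10.6667.
So a = μs = 7.413, b = (1−μ)s = 3.253.

a = 7.413, b = 3.253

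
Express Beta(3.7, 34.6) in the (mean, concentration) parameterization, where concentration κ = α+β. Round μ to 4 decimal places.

μ = 0.0966, κ = 38.3

κ = α+β = 3.7+34.6 = 38.3; μ = α/κ = 3.7/38.3 = 0.0966.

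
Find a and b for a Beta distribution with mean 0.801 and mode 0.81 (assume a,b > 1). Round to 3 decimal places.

a = 55.180, b = 13.709

Let s = a+b. Mean gives a = μs = 0.801s; mode gives (a−1)/(s−2) = 0.81.
Substituting: 0.801s − 1 = 0.81(s−2) = 0.81s − 1.62, so -0.009s = -0.62 and s = 68.8889.
Then a = 0.801×68.8889 = 55.180 and b = s−a = 13.709.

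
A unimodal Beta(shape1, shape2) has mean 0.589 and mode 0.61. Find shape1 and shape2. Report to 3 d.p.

With s = shape1+shape2: μ = shape1/s and mode = (shape1−1)/(s−2). Eliminating shape1 = μs,
μs − 1 = m(s−2) ⇒ s(μ−m) = 1−2m ⇒ s = -0.22/-0.021 = 10.4762.
So shape1 = μs = 6.170, shape2 = (1−μ)s = 4.306.

shape1 = 6.170, shape2 = 4.306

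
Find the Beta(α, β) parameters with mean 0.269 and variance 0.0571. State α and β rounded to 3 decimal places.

α = 0.657, β = 1.786

Write ν = α+β; then α = μν and Var = μ(1−μ)/(ν+1).
ν = μ(1−μ)/Var − 1 = 0.196639/0.0571 − 1 = 2.4438.
α = 0.269·2.4438 = 0.657, β = 0.731·2.4438 = 1.786.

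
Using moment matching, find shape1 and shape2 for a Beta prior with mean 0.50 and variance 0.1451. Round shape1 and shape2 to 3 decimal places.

shape1 = 0.361, shape2 = 0.361

Write ν = shape1+shape2; then shape1 = μν and Var = μ(1−μ)/(ν+1).
ν = μ(1−μ)/Var − 1 = 0.2500/0.1451 − 1 = 0.7229.
shape1 = 0.50·0.7229 = 0.361, shape2 = 0.50·0.7229 = 0.361.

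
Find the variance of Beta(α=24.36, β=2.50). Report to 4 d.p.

Var = αβ/[(α+β)²(α+β+1)] = (24.36×2.50)/(26.86²×27.86) = 60.9000/20099.864456 = 0.0030.

0.0030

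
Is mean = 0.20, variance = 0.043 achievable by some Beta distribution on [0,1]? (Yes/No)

Yes

A Beta with mean μ has variance μ(1−μ)/(α+β+1) < μ(1−μ).
Here μ(1−μ) = 0.20×0.80 = 0.1600, and 0.043 < 0.1600.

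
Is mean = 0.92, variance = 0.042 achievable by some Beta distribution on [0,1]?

Yes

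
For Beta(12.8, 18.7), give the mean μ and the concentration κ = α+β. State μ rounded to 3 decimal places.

κ = α+β = 12.8+18.7 = 31.5; μ = α/κ = 12.8/31.5 = 0.406.

μ = 0.406, κ = 31.5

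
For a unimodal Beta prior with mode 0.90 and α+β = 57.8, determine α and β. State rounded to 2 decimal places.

Since the density peak of Beta(α,β) is at (α−1)/(α+β−2),
α = 1 + 0.90(57.8−2) = 51.22 and β = 57.8 − 51.22 = 6.58.

α = 51.22, β = 6.58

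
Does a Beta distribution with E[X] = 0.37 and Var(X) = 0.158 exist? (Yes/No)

Yes

For any Beta, Var(X) < E[X]·(1−E[X]).
Here μ(1−μ) = 0.37×0.63 = 0.2331, and 0.158 < 0.2331.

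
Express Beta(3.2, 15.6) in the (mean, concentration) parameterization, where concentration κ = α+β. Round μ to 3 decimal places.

κ = α+β = 3.2+15.6 = 18.8; μ = α/κ = 3.2/18.8 = 0.170.

μ = 0.170, κ = 18.8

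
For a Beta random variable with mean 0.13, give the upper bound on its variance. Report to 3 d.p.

0.113

For fixed mean μ the Beta variance is μ(1−μ)/(α+β+1), increasing as α+β decreases.
Its least upper bound (not attained) is μ(1−μ) = 0.13·0.87 = 0.113.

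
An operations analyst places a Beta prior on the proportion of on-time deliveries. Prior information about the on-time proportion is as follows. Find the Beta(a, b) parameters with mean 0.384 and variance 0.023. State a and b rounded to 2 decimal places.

a = 3.57, b = 5.72

By moment matching, a+b = μ(1−μ)/σ² − 1 = (0.384·0.616)/0.023 − 1 = 10.2845 − 1 = 9.2845.
Since a/(a+b) = μ, a = 0.384·9.2845 = 3.57 and b = 0.616·9.2845 = 5.72.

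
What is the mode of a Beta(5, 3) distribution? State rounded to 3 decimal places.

The density x^(α−1)(1−x)^(β−1) is maximised at (α−1)/(α+β−2) = 4/6 = 0.667.

0.667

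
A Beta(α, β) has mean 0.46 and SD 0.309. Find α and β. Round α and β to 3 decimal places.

Variance = 0.309² = 0.095481. The moment-matching identity α+β = μ(1−μ)/Var − 1 gives
α+β = 0.2484/0.095481 − 1 = 1.6016, so α = μ·1.6016 = 0.737 and β = (1−μ)·1.6016 = 0.865.

α = 0.737, β = 0.865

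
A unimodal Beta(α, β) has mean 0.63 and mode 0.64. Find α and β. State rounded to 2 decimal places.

α = 17.64, β = 10.36

With s = α+β: μ = α/s and mode = (α−1)/(s−2). Eliminating α = μs,
μs − 1 = m(s−2) ⇒ s(μ−m) = 1−2m ⇒ s = -0.28/-0.01 = 28.0000.
So α = μs = 17.64, β = (1−μ)s = 10.36.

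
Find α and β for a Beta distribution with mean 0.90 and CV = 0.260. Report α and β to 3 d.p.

Var = (CV·μ)² = (0.260×0.90)² = 0.054756.
α+β = μ(1−μ)/Var − 1 = 0.0900/0.054756 − 1 = 0.6437.
Thus α = 0.90·0.6437 = 0.579 and β = 0.10·0.6437 = 0.064.

α = 0.579, β = 0.064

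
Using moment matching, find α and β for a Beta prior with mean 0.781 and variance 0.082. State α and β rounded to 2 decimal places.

α = 0.85, β = 0.24

By moment matching, α+β = μ(1−μ)/σ² − 1 = (0.781·0.219)/0.082 − 1 = 2.0858 − 1 = 1.0858.
Since α/(α+β) = μ, α = 0.781·1.0858 = 0.85 and β = 0.219·1.0858 = 0.24.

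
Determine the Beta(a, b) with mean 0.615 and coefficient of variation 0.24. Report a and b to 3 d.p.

a = 6.069, b = 3.799

Var = (CV·μ)² = (0.24×0.615)² = 0.021786.
a+b = μ(1−μ)/Var − 1 = 0.236775/0.021786 − 1 = 9.8683.
Thus a = 0.615·9.8683 = 6.069 and b = 0.385·9.8683 = 3.799.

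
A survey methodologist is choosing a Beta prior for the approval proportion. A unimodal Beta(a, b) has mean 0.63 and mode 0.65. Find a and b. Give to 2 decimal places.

Let s = a+b. Mean gives a = μs = 0.63s; mode gives (a−1)/(s−2) = 0.65.
Substituting: 0.63s − 1 = 0.65(s−2) = 0.65s − 1.30, so -0.02s = -0.30 and s = 15.0000.
Then a = 0.63×15.0000 = 9.45 and b = s−a = 5.55.

a = 9.45, b = 5.55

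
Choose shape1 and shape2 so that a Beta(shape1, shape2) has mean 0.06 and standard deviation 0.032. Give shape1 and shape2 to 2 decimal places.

σ² = 0.032² = 0.001024.
With s = shape1+shape2, Var = μ(1−μ)/(s+1), so s+1 = (0.06×0.94)/0.001024 = 55.0781 and s = 54.0781.
shape1 = μs = 3.24, shape2 = (1−μ)s = 50.83.

shape1 = 3.24, shape2 = 50.83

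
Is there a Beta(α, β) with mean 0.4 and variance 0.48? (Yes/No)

No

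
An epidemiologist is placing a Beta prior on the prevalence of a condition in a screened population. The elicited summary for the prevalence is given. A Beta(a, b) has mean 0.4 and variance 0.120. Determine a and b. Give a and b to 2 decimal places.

a = 0.40, b = 0.60

Let s = a+b. The Beta variance is μ(1−μ)/(s+1).
So s+1 = μ(1−μ)/σ² = (0.4×0.6)/0.120 = 0.24/0.120 = 2.0000, giving s = 1.0000.
Then a = μs = 0.4×1.0000 = 0.40 and b = (1−μ)s = 0.6×1.0000 = 0.60.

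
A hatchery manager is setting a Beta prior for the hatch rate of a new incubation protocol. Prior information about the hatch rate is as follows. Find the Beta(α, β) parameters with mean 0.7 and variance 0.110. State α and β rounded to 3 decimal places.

By moment matching, α+β = μ(1−μ)/σ² − 1 = (0.7·0.3)/0.110 − 1 = 1.9091 − 1 = 0.9091.
Since α/(α+β) = μ, α = 0.7·0.9091 = 0.636 and β = 0.3·0.9091 = 0.273.

α = 0.636, β = 0.273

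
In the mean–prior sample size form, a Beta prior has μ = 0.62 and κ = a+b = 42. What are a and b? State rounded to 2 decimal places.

a = 26.04, b = 15.96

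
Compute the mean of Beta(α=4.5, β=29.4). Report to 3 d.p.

0.133

The Beta mean is α/(α+β) = 4.5/(4.5+29.4) = 0.133.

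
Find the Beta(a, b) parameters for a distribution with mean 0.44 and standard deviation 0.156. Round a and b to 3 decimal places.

a = 4.015, b = 5.110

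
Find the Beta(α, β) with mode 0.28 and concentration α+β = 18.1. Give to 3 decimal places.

Since the density peak of Beta(α,β) is at (α−1)/(α+β−2),
α = 1 + 0.28(18.1−2) = 5.508 and β = 18.1 − 5.508 = 12.592.

α = 5.508, β = 12.592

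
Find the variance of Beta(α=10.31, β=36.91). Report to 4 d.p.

Var = αβ/[(α+β)²(α+β+1)] = (10.31×36.91)/(47.22²×48.22) = 380.5421/107517.503448 = 0.0035.

0.0035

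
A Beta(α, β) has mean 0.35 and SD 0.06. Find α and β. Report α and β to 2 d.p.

α = 21.77, β = 40.43

σ² = 0.06² = 0.0036.
With s = α+β, Var = μ(1−μ)/(s+1), so s+1 = (0.35×0.65)/0.0036 = 63.1944 and s = 62.1944.
α = μs = 21.77, β = (1−μ)s = 40.43.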